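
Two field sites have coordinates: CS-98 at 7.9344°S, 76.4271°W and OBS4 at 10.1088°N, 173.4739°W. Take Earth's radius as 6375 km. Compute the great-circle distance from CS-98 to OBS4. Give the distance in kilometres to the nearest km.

10934 km

Δφ = 18.0432°,  Δλ = -97.0468°
a = sin²(Δφ/2) + cos φ₁ cos φ₂ sin²(Δλ/2) = 0.571924
c = 2·arcsin(√a) = 1.715145 rad = 98.2706°
d = R·c = 6375 × 1.715145 = 10934.0 km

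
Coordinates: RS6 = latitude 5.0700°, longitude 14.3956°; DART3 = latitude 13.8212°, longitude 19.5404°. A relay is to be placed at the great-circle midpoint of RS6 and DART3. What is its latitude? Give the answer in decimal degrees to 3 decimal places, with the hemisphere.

Bx = cos φ₂ cos Δλ = 0.967134,  By = cos φ₂ sin Δλ = 0.087077
φₘ = atan2(sin φ₁ + sin φ₂, √((cos φ₁ + Bx)² + By²)) = 9.45495°
λₘ = λ₁ + atan2(By, cos φ₁ + Bx) = 16.93523°

9.455°N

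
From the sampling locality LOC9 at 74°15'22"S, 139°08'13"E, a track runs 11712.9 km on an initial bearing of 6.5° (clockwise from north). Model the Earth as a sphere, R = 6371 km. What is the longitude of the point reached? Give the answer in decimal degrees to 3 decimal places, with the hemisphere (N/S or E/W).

LOC9: φ = -74.25611°, λ = +139.13694°
δ = d/R = 11712.9/6371 = 1.838471 rad
φ₂ = arcsin(sin φ₁ cos δ + cos φ₁ sin δ cos θ)
   = arcsin(-0.96248·-0.26449 + 0.27134·0.96439·0.99357) = 30.96806°
λ₂ = λ₁ + atan2(sin θ sin δ cos φ₁, cos δ − sin φ₁ sin φ₂) = 146.45175°

146.452°E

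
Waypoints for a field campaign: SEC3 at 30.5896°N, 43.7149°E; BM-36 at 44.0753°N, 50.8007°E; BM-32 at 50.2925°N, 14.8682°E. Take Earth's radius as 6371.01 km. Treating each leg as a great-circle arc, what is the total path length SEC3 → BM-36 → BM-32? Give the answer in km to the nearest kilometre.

4396 km

SEC3→BM-36: c = 0.254835 rad, d = 1623.56 km
BM-36→BM-32: c = 0.435217 rad, d = 2772.77 km
Total = 1623.56 + 2772.77 = 4396.33 km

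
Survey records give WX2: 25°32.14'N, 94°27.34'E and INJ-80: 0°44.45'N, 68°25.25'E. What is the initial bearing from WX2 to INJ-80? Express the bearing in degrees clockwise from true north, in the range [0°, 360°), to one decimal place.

229.4°

WX2: φ = +25.53567°, λ = +94.45567°
INJ-80: φ = +0.74083°, λ = +68.42083°
Δλ = -26.0348°
y = sin Δλ · cos φ₂ = -0.438881
x = cos φ₁ sin φ₂ − sin φ₁ cos φ₂ cos Δλ = -0.375632
θ = atan2(y, x) = -130.5597° → 229.4403° (mod 360°)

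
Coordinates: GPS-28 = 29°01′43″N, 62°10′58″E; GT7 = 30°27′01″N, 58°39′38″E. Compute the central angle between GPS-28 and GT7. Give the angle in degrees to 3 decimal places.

3.372°

GPS-28: φ = +29.02861°, λ = +62.18278°
GT7: φ = +30.45028°, λ = +58.66056°
Δφ = 1.4217°,  Δλ = -3.5222°
a = sin²(Δφ/2) + cos φ₁ cos φ₂ sin²(Δλ/2) = 0.000866
c = 2·arcsin(√a) = 0.058859 rad = 3.3723°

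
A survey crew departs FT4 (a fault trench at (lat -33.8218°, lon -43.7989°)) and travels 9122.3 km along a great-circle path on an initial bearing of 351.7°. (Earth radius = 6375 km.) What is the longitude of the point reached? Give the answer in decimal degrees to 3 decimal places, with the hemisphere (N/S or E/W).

55.998°W

δ = d/R = 9122.3/6375 = 1.430949 rad
φ₂ = arcsin(sin φ₁ cos δ + cos φ₁ sin δ cos θ)
   = arcsin(-0.55661·0.13939 + 0.83077·0.99024·0.98953) = 47.43058°
λ₂ = λ₁ + atan2(sin θ sin δ cos φ₁, cos δ − sin φ₁ sin φ₂) = -55.99797°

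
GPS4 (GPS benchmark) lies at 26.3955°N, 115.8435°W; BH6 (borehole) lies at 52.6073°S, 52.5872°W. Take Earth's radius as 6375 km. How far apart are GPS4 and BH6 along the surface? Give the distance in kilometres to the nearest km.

Δφ = -79.0028°,  Δλ = 63.2563°
a = sin²(Δφ/2) + cos φ₁ cos φ₂ sin²(Δλ/2) = 0.554210
c = 2·arcsin(√a) = 1.679429 rad = 96.2242°
d = R·c = 6375 × 1.679429 = 10706.4 km

10706 km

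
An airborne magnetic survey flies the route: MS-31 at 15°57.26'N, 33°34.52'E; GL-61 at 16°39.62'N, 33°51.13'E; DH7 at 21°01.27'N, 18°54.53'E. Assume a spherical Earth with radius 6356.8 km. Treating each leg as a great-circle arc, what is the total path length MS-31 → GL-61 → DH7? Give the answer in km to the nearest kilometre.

MS-31: φ = +15.95433°, λ = +33.57533°
GL-61: φ = +16.66033°, λ = +33.85217°
DH7: φ = +21.02117°, λ = +18.90883°
MS-31→GL-61: c = 0.013166 rad, d = 83.69 km
GL-61→DH7: c = 0.258157 rad, d = 1641.05 km
Total = 83.69 + 1641.05 = 1724.74 km

1725 km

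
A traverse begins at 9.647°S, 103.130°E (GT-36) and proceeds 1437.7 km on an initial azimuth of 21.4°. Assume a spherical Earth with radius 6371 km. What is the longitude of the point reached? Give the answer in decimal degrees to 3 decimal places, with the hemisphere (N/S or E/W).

107.817°E

δ = d/R = 1437.7/6371 = 0.225663 rad
φ₂ = arcsin(sin φ₁ cos δ + cos φ₁ sin δ cos θ)
   = arcsin(-0.16758·0.97465 + 0.98586·0.22375·0.93106) = 2.41009°
λ₂ = λ₁ + atan2(sin θ sin δ cos φ₁, cos δ − sin φ₁ sin φ₂) = 107.81712°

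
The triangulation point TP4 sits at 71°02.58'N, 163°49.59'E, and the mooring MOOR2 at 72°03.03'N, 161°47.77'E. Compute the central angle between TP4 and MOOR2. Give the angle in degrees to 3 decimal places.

1.195°

TP4: φ = +71.04300°, λ = +163.82650°
MOOR2: φ = +72.05050°, λ = +161.79617°
Δφ = 1.0075°,  Δλ = -2.0303°
a = sin²(Δφ/2) + cos φ₁ cos φ₂ sin²(Δλ/2) = 0.000109
c = 2·arcsin(√a) = 0.020855 rad = 1.1949°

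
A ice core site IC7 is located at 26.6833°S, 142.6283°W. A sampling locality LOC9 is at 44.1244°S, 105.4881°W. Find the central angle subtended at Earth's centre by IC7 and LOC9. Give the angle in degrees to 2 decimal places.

Δφ = -17.4411°,  Δλ = 37.1402°
a = sin²(Δφ/2) + cos φ₁ cos φ₂ sin²(Δλ/2) = 0.088036
c = 2·arcsin(√a) = 0.602489 rad = 34.5201°

34.52°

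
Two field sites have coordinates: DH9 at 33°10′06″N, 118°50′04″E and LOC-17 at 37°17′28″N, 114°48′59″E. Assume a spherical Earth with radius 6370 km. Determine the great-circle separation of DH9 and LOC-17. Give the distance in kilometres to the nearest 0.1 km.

585.7 km

DH9: φ = +33.16833°, λ = +118.83444°
LOC-17: φ = +37.29111°, λ = +114.81639°
Δφ = 4.1228°,  Δλ = -4.0181°
a = sin²(Δφ/2) + cos φ₁ cos φ₂ sin²(Δλ/2) = 0.002112
c = 2·arcsin(√a) = 0.091952 rad = 5.2685°
d = R·c = 6370 × 0.091952 = 585.7 km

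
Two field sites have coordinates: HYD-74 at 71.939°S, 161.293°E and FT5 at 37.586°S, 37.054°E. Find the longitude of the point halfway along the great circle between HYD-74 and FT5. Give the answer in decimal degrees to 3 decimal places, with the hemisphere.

Bx = cos φ₂ cos Δλ = -0.445863,  By = cos φ₂ sin Δλ = -0.655107
φₘ = atan2(sin φ₁ + sin φ₂, √((cos φ₁ + Bx)² + By²)) = -66.79586°
λₘ = λ₁ + atan2(By, cos φ₁ + Bx) = 59.57899°

59.579°E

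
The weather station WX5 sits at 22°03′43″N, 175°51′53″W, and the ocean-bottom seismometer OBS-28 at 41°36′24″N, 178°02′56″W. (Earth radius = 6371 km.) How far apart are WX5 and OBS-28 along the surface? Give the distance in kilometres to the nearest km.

WX5: φ = +22.06194°, λ = -175.86472°
OBS-28: φ = +41.60667°, λ = -178.04889°
Δφ = 19.5447°,  Δλ = -2.1842°
a = sin²(Δφ/2) + cos φ₁ cos φ₂ sin²(Δλ/2) = 0.029061
c = 2·arcsin(√a) = 0.342621 rad = 19.6308°
d = R·c = 6371 × 0.342621 = 2182.8 km

2183 km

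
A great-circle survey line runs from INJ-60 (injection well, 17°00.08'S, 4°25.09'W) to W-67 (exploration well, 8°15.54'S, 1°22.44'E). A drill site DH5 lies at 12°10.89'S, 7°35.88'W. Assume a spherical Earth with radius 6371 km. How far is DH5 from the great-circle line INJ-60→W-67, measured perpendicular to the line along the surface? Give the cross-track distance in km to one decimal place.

INJ-60: φ = -17.00133°, λ = -4.41817°
W-67: φ = -8.25900°, λ = +1.37400°
DH5: φ = -12.18150°, λ = -7.59800°
δ₁₃ = central angle INJ-60→DH5 = 0.099795 rad  (haversine)
θ₁₃ = bearing INJ-60→DH5 = 327.028°,  θ₁₂ = bearing INJ-60→W-67 = 33.566°
dₓₜ = R·arcsin(sin δ₁₃ · sin(θ₁₃ − θ₁₂)) = 6371·arcsin(0.09963·sin(293.462°)) = -583.076 km
|dₓₜ| = 583.076 km

583.1 km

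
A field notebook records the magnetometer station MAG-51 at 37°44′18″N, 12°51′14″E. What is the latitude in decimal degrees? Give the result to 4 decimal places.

37° + 44′/60 + 18″/3600 = 37 + 0.73333 + 0.00500 = 37.7383°

37.7383°N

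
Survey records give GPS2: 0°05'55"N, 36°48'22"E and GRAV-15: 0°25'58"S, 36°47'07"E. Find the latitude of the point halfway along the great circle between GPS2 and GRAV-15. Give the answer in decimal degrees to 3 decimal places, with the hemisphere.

0.167°S

GPS2: φ = +0.09861°, λ = +36.80611°
GRAV-15: φ = -0.43278°, λ = +36.78528°
Bx = cos φ₂ cos Δλ = 0.999971,  By = cos φ₂ sin Δλ = -0.000364
φₘ = atan2(sin φ₁ + sin φ₂, √((cos φ₁ + Bx)² + By²)) = -0.16708°
λₘ = λ₁ + atan2(By, cos φ₁ + Bx) = 36.79569°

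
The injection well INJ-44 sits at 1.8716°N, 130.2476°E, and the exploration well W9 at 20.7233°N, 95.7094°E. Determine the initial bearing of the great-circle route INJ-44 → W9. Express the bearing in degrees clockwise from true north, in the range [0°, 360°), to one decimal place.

Δλ = -34.5382°
y = sin Δλ · cos φ₂ = -0.530274
x = cos φ₁ sin φ₂ − sin φ₁ cos φ₂ cos Δλ = 0.328504
θ = atan2(y, x) = -58.2219° → 301.7781° (mod 360°)

301.8°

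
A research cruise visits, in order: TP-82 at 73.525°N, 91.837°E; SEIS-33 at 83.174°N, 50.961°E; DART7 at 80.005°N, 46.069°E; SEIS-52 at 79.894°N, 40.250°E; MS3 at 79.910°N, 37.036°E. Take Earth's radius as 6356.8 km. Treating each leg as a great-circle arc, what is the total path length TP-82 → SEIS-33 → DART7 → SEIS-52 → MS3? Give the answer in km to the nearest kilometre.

TP-82→SEIS-33: c = 0.211901 rad, d = 1347.01 km
SEIS-33→DART7: c = 0.056653 rad, d = 360.13 km
DART7→SEIS-52: c = 0.017822 rad, d = 113.29 km
SEIS-52→MS3: c = 0.009838 rad, d = 62.54 km
Total = 1347.01 + 360.13 + 113.29 + 62.54 = 1882.97 km

1883 km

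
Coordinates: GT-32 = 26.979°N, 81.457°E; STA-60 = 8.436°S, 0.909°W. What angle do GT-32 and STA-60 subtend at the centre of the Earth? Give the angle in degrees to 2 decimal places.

Δφ = -35.4150°,  Δλ = -82.3660°
a = sin²(Δφ/2) + cos φ₁ cos φ₂ sin²(Δλ/2) = 0.474724
c = 2·arcsin(√a) = 1.520223 rad = 87.1023°

87.10°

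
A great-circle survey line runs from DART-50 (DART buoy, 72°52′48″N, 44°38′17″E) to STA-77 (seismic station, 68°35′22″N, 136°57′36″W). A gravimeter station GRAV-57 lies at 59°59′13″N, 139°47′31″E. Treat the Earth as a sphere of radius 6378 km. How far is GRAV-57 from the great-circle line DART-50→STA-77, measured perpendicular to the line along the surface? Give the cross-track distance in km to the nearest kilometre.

DART-50: φ = +72.88000°, λ = +44.63806°
STA-77: φ = +68.58944°, λ = -136.96000°
GRAV-57: φ = +59.98694°, λ = +139.79194°
δ₁₃ = central angle DART-50→GRAV-57 = 0.619247 rad  (haversine)
θ₁₃ = bearing DART-50→GRAV-57 = 59.126°,  θ₁₂ = bearing DART-50→STA-77 = 0.936°
dₓₜ = R·arcsin(sin δ₁₃ · sin(θ₁₃ − θ₁₂)) = 6378·arcsin(0.58042·sin(58.190°)) = 3289.843 km
|dₓₜ| = 3289.843 km

3290 km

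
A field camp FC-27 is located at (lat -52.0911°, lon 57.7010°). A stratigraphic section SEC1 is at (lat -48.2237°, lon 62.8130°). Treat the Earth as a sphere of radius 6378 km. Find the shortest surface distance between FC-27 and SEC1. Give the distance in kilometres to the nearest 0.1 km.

Δφ = 3.8674°,  Δλ = 5.1120°
a = sin²(Δφ/2) + cos φ₁ cos φ₂ sin²(Δλ/2) = 0.001953
c = 2·arcsin(√a) = 0.088407 rad = 5.0653°
d = R·c = 6378 × 0.088407 = 563.9 km

563.9 km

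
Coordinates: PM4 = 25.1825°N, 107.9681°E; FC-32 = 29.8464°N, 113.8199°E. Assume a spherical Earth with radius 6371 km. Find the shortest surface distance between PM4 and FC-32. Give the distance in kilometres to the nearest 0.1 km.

Δφ = 4.6639°,  Δλ = 5.8518°
a = sin²(Δφ/2) + cos φ₁ cos φ₂ sin²(Δλ/2) = 0.003701
c = 2·arcsin(√a) = 0.121743 rad = 6.9753°
d = R·c = 6371 × 0.121743 = 775.6 km

775.6 km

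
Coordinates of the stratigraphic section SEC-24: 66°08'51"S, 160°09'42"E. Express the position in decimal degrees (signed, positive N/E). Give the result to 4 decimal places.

-66.1475°, +160.1617°

lat: 66.1475° S → -66.1475°
lon: 160.1617° E → +160.1617°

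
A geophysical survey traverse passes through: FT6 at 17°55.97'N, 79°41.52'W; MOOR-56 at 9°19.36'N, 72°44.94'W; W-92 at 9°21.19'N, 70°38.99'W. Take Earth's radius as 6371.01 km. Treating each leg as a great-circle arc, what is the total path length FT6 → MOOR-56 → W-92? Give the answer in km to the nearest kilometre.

FT6: φ = +17.93283°, λ = -79.69200°
MOOR-56: φ = +9.32267°, λ = -72.74900°
W-92: φ = +9.35317°, λ = -70.64983°
FT6→MOOR-56: c = 0.190841 rad, d = 1215.85 km
MOOR-56→W-92: c = 0.036156 rad, d = 230.35 km
Total = 1215.85 + 230.35 = 1446.20 km

1446 km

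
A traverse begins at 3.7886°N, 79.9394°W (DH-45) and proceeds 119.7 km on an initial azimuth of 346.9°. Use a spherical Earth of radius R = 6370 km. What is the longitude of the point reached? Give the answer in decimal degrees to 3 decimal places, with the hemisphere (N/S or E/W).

80.184°W

δ = d/R = 119.7/6370 = 0.018791 rad
φ₂ = arcsin(sin φ₁ cos δ + cos φ₁ sin δ cos θ)
   = arcsin(0.06608·0.99982 + 0.99781·0.01879·0.97398) = 4.83720°
λ₂ = λ₁ + atan2(sin θ sin δ cos φ₁, cos δ − sin φ₁ sin φ₂) = -80.18428°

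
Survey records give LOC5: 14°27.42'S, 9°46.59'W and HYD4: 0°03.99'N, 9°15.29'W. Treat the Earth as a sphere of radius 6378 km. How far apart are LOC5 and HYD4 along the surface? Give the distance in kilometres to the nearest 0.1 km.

LOC5: φ = -14.45700°, λ = -9.77650°
HYD4: φ = +0.06650°, λ = -9.25483°
Δφ = 14.5235°,  Δλ = 0.5217°
a = sin²(Δφ/2) + cos φ₁ cos φ₂ sin²(Δλ/2) = 0.015998
c = 2·arcsin(√a) = 0.253643 rad = 14.5327°
d = R·c = 6378 × 0.253643 = 1617.7 km

1617.7 km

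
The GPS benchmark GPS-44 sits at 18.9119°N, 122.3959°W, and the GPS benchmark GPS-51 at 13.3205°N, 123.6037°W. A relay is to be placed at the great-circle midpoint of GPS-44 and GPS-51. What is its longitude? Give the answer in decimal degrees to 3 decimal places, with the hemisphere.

123.008°W

Bx = cos φ₂ cos Δλ = 0.972880,  By = cos φ₂ sin Δλ = -0.020511
φₘ = atan2(sin φ₁ + sin φ₂, √((cos φ₁ + Bx)² + By²)) = 16.11705°
λₘ = λ₁ + atan2(By, cos φ₁ + Bx) = -123.00832°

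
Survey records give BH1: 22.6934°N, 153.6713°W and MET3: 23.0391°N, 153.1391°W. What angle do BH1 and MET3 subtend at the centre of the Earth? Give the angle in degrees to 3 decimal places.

0.600°

Δφ = 0.3457°,  Δλ = 0.5322°
a = sin²(Δφ/2) + cos φ₁ cos φ₂ sin²(Δλ/2) = 0.000027
c = 2·arcsin(√a) = 0.010472 rad = 0.6000°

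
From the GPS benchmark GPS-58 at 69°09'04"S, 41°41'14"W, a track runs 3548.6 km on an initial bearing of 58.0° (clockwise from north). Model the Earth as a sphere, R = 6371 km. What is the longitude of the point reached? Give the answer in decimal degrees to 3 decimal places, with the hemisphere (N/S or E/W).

GPS-58: φ = -69.15111°, λ = -41.68722°
δ = d/R = 3548.6/6371 = 0.556993 rad
φ₂ = arcsin(sin φ₁ cos δ + cos φ₁ sin δ cos θ)
   = arcsin(-0.93452·0.84885 + 0.35590·0.52864·0.52992) = -43.91314°
λ₂ = λ₁ + atan2(sin θ sin δ cos φ₁, cos δ − sin φ₁ sin φ₂) = -3.20206°

3.202°W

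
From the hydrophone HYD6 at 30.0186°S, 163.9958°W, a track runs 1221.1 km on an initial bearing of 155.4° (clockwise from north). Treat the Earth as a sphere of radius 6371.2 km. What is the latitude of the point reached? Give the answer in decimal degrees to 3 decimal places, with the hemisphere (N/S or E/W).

39.873°S

δ = d/R = 1221.1/6371.2 = 0.191659 rad
φ₂ = arcsin(sin φ₁ cos δ + cos φ₁ sin δ cos θ)
   = arcsin(-0.50028·0.98169 + 0.86586·0.19049·-0.90924) = -39.87293°
λ₂ = λ₁ + atan2(sin θ sin δ cos φ₁, cos δ − sin φ₁ sin φ₂) = -158.06529°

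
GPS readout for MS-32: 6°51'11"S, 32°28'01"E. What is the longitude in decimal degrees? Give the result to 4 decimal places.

32° + 28′/60 + 1″/3600 = 32 + 0.46667 + 0.00028 = 32.4669°

32.4669°E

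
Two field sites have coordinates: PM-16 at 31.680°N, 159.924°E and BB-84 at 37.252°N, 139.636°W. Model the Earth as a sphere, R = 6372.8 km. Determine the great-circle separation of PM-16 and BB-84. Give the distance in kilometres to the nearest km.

5484 km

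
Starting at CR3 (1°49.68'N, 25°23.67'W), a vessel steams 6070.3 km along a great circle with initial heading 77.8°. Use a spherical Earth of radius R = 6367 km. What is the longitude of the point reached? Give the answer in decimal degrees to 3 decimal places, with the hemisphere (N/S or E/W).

28.885°E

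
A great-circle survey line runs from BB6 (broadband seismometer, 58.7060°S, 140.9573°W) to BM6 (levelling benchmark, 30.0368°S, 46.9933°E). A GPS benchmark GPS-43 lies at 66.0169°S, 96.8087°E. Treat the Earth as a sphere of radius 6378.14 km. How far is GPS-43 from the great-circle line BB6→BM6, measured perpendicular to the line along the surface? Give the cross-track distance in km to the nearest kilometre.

1693 km

δ₁₃ = central angle BB6→GPS-43 = 0.839108 rad  (haversine)
θ₁₃ = bearing BB6→GPS-43 = 207.522°,  θ₁₂ = bearing BB6→BM6 = 186.878°
dₓₜ = R·arcsin(sin δ₁₃ · sin(θ₁₃ − θ₁₂)) = 6378.14·arcsin(0.74405·sin(20.644°)) = 1692.936 km
|dₓₜ| = 1692.936 km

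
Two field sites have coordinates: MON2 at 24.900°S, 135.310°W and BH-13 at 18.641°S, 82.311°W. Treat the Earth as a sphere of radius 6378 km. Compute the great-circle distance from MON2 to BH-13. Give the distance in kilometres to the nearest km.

5490 km

Δφ = 6.2590°,  Δλ = 52.9990°
a = sin²(Δφ/2) + cos φ₁ cos φ₂ sin²(Δλ/2) = 0.174087
c = 2·arcsin(√a) = 0.860805 rad = 49.3205°
d = R·c = 6378 × 0.860805 = 5490.2 km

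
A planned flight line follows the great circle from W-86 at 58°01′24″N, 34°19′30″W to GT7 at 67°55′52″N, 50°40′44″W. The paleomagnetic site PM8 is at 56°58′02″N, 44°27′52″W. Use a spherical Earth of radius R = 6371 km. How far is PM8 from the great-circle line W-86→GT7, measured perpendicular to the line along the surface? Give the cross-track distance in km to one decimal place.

W-86: φ = +58.02333°, λ = -34.32500°
GT7: φ = +67.93111°, λ = -50.67889°
PM8: φ = +56.96722°, λ = -44.46444°
δ₁₃ = central angle W-86→PM8 = 0.096769 rad  (haversine)
θ₁₃ = bearing W-86→PM8 = 263.337°,  θ₁₂ = bearing W-86→GT7 = 330.231°
dₓₜ = R·arcsin(sin δ₁₃ · sin(θ₁₃ − θ₁₂)) = 6371·arcsin(0.09662·sin(-66.894°)) = -566.920 km
|dₓₜ| = 566.920 km

566.9 km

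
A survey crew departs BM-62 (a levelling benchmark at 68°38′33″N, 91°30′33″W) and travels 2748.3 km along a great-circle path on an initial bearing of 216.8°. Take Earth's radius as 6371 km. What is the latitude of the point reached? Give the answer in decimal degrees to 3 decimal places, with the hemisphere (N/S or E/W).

BM-62: φ = +68.64250°, λ = -91.50917°
δ = d/R = 2748.3/6371 = 0.431377 rad
φ₂ = arcsin(sin φ₁ cos δ + cos φ₁ sin δ cos θ)
   = arcsin(0.93133·0.90839 + 0.36419·0.41812·-0.80073) = 46.39218°
λ₂ = λ₁ + atan2(sin θ sin δ cos φ₁, cos δ − sin φ₁ sin φ₂) = -112.80236°

46.392°N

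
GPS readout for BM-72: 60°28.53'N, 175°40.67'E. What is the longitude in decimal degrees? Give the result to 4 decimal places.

175° + 40.67′/60 = 175 + 0.67783 = 175.6778°

175.6778°E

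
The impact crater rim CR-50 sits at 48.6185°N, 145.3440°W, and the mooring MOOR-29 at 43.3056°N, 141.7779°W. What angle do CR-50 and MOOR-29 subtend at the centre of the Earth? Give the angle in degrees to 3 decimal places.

5.861°

Δφ = -5.3129°,  Δλ = 3.5661°
a = sin²(Δφ/2) + cos φ₁ cos φ₂ sin²(Δλ/2) = 0.002614
c = 2·arcsin(√a) = 0.102295 rad = 5.8611°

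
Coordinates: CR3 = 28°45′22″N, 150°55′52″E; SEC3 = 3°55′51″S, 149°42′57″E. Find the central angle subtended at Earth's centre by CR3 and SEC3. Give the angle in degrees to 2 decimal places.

32.71°

CR3: φ = +28.75611°, λ = +150.93111°
SEC3: φ = -3.93083°, λ = +149.71583°
Δφ = -32.6869°,  Δλ = -1.2153°
a = sin²(Δφ/2) + cos φ₁ cos φ₂ sin²(Δλ/2) = 0.079281
c = 2·arcsin(√a) = 0.570859 rad = 32.7078°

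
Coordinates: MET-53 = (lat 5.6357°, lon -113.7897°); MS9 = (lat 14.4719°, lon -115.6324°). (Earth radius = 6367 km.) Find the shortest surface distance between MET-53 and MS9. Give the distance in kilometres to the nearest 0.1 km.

Δφ = 8.8362°,  Δλ = -1.8427°
a = sin²(Δφ/2) + cos φ₁ cos φ₂ sin²(Δλ/2) = 0.006183
c = 2·arcsin(√a) = 0.157432 rad = 9.0202°
d = R·c = 6367 × 0.157432 = 1002.4 km

1002.4 km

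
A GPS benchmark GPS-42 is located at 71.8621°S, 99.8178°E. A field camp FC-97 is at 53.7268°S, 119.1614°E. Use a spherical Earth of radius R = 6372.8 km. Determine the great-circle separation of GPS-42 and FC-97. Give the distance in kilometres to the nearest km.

Δφ = 18.1353°,  Δλ = 19.3436°
a = sin²(Δφ/2) + cos φ₁ cos φ₂ sin²(Δλ/2) = 0.030036
c = 2·arcsin(√a) = 0.348380 rad = 19.9607°
d = R·c = 6372.8 × 0.348380 = 2220.2 km

2220 km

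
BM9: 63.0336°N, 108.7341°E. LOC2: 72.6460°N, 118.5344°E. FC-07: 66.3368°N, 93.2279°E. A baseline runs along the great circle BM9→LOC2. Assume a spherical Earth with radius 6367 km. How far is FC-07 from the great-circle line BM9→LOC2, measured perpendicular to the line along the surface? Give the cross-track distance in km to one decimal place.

δ₁₃ = central angle BM9→FC-07 = 0.128822 rad  (haversine)
θ₁₃ = bearing BM9→FC-07 = 303.359°,  θ₁₂ = bearing BM9→LOC2 = 16.549°
dₓₜ = R·arcsin(sin δ₁₃ · sin(θ₁₃ − θ₁₂)) = 6367·arcsin(0.12847·sin(286.809°)) = -784.979 km
|dₓₜ| = 784.979 km

785.0 km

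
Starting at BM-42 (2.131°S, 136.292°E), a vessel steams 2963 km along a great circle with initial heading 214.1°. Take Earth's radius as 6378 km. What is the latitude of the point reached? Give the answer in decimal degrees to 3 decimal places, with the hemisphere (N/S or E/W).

23.828°S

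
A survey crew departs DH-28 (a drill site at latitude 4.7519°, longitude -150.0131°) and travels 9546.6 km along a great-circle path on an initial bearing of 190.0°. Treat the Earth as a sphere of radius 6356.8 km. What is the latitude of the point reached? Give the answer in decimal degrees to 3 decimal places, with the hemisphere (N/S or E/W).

76.749°S

δ = d/R = 9546.6/6356.8 = 1.501793 rad
φ₂ = arcsin(sin φ₁ cos δ + cos φ₁ sin δ cos θ)
   = arcsin(0.08284·0.06895 + 0.99656·0.99762·-0.98481) = -76.74904°
λ₂ = λ₁ + atan2(sin θ sin δ cos φ₁, cos δ − sin φ₁ sin φ₂) = 160.89427°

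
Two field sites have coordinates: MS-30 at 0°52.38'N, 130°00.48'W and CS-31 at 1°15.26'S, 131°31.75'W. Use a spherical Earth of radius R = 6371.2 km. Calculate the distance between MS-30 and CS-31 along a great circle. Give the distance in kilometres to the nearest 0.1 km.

MS-30: φ = +0.87300°, λ = -130.00800°
CS-31: φ = -1.25433°, λ = -131.52917°
Δφ = -2.1273°,  Δλ = -1.5212°
a = sin²(Δφ/2) + cos φ₁ cos φ₂ sin²(Δλ/2) = 0.000521
c = 2·arcsin(√a) = 0.045644 rad = 2.6152°
d = R·c = 6371.2 × 0.045644 = 290.8 km

290.8 km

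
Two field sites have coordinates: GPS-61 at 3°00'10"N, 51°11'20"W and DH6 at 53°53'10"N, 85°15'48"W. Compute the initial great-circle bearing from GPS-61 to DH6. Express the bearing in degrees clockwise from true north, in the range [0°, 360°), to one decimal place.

GPS-61: φ = +3.00278°, λ = -51.18889°
DH6: φ = +53.88611°, λ = -85.26333°
Δλ = -34.0744°
y = sin Δλ · cos φ₂ = -0.330219
x = cos φ₁ sin φ₂ − sin φ₁ cos φ₂ cos Δλ = 0.781164
θ = atan2(y, x) = -22.9151° → 337.0849° (mod 360°)

337.1°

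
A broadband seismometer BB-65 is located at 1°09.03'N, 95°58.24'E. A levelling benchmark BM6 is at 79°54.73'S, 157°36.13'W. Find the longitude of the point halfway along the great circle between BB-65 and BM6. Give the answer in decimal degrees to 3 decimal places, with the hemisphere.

105.997°E

BB-65: φ = +1.15050°, λ = +95.97067°
BM6: φ = -79.91217°, λ = -157.60217°
Bx = cos φ₂ cos Δλ = -0.049534,  By = cos φ₂ sin Δλ = 0.168008
φₘ = atan2(sin φ₁ + sin φ₂, √((cos φ₁ + Bx)² + By²)) = -44.98395°
λₘ = λ₁ + atan2(By, cos φ₁ + Bx) = 105.99701°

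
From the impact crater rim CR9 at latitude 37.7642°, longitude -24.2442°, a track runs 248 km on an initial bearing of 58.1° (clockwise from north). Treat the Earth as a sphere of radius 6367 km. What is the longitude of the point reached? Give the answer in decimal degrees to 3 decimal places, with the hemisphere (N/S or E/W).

δ = d/R = 248/6367 = 0.038951 rad
φ₂ = arcsin(sin φ₁ cos δ + cos φ₁ sin δ cos θ)
   = arcsin(0.61241·0.99924 + 0.79054·0.03894·0.52844) = 38.91865°
λ₂ = λ₁ + atan2(sin θ sin δ cos φ₁, cos δ − sin φ₁ sin φ₂) = -21.80890°

21.809°W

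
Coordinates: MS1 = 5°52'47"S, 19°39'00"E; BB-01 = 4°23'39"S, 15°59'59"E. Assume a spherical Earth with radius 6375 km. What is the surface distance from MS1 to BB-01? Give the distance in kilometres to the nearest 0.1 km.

437.0 km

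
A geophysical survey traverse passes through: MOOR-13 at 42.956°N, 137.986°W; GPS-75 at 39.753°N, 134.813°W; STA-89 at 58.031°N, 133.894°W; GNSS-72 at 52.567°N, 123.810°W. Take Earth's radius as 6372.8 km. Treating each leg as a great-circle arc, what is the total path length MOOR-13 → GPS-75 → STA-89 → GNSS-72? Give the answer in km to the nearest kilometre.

MOOR-13→GPS-75: c = 0.069653 rad, d = 443.88 km
GPS-75→STA-89: c = 0.319178 rad, d = 2034.06 km
STA-89→GNSS-72: c = 0.138061 rad, d = 879.83 km
Total = 443.88 + 2034.06 + 879.83 = 3357.78 km

3358 km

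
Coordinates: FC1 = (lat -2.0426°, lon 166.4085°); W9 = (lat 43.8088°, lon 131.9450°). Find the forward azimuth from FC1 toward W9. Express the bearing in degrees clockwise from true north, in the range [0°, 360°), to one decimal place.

330.2°

Δλ = -34.4635°
y = sin Δλ · cos φ₂ = -0.408370
x = cos φ₁ sin φ₂ − sin φ₁ cos φ₂ cos Δλ = 0.713021
θ = atan2(y, x) = -29.8012° → 330.1988° (mod 360°)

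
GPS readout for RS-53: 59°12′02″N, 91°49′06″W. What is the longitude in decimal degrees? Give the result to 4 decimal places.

91.8183°W

91° + 49′/60 + 6″/3600 = 91 + 0.81667 + 0.00167 = 91.8183°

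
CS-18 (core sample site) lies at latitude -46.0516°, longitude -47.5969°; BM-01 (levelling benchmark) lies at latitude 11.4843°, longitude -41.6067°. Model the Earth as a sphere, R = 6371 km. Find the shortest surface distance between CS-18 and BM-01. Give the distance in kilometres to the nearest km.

6426 km

Δφ = 57.5359°,  Δλ = 5.9902°
a = sin²(Δφ/2) + cos φ₁ cos φ₂ sin²(Δλ/2) = 0.233471
c = 2·arcsin(√a) = 1.008586 rad = 57.7877°
d = R·c = 6371 × 1.008586 = 6425.7 km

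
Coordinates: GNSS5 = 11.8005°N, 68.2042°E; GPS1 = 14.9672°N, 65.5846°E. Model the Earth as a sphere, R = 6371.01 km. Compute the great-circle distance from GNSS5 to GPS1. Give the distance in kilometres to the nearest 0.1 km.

452.0 km

Δφ = 3.1667°,  Δλ = -2.6196°
a = sin²(Δφ/2) + cos φ₁ cos φ₂ sin²(Δλ/2) = 0.001258
c = 2·arcsin(√a) = 0.070940 rad = 4.0646°
d = R·c = 6371.01 × 0.070940 = 452.0 km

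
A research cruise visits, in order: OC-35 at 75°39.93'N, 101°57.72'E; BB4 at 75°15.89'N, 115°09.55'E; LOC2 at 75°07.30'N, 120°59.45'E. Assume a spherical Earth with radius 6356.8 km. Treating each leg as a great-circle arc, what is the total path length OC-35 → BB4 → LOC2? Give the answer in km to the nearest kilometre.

535 km

OC-35: φ = +75.66550°, λ = +101.96200°
BB4: φ = +75.26483°, λ = +115.15917°
LOC2: φ = +75.12167°, λ = +120.99083°
OC-35→BB4: c = 0.058104 rad, d = 369.35 km
BB4→LOC2: c = 0.026120 rad, d = 166.04 km
Total = 369.35 + 166.04 = 535.40 km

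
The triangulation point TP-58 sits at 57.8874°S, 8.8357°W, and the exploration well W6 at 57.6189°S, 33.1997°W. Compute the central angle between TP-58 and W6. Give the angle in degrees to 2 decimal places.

12.93°

Δφ = 0.2685°,  Δλ = -24.3640°
a = sin²(Δφ/2) + cos φ₁ cos φ₂ sin²(Δλ/2) = 0.012682
c = 2·arcsin(√a) = 0.225710 rad = 12.9322°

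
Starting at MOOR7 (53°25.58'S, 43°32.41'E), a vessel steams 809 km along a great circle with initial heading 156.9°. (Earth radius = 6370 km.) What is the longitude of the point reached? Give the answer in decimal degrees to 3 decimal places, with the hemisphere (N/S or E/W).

49.244°E

MOOR7: φ = -53.42633°, λ = +43.54017°
δ = d/R = 809/6370 = 0.127002 rad
φ₂ = arcsin(sin φ₁ cos δ + cos φ₁ sin δ cos θ)
   = arcsin(-0.80309·0.99195 + 0.59586·0.12666·-0.91982) = -60.00209°
λ₂ = λ₁ + atan2(sin θ sin δ cos φ₁, cos δ − sin φ₁ sin φ₂) = 49.24441°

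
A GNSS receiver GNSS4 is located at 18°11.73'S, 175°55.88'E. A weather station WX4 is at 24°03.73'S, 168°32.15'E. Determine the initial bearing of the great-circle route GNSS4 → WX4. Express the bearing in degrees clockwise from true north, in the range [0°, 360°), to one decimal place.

228.3°

GNSS4: φ = -18.19550°, λ = +175.93133°
WX4: φ = -24.06217°, λ = +168.53583°
Δλ = -7.3955°
y = sin Δλ · cos φ₂ = -0.117533
x = cos φ₁ sin φ₂ − sin φ₁ cos φ₂ cos Δλ = -0.104586
θ = atan2(y, x) = -131.6641° → 228.3359° (mod 360°)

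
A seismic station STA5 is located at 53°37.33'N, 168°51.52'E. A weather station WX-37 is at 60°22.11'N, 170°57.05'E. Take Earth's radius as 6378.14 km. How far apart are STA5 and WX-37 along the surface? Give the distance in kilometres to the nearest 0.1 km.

761.5 km

STA5: φ = +53.62217°, λ = +168.85867°
WX-37: φ = +60.36850°, λ = +170.95083°
Δφ = 6.7463°,  Δλ = 2.0922°
a = sin²(Δφ/2) + cos φ₁ cos φ₂ sin²(Δλ/2) = 0.003560
c = 2·arcsin(√a) = 0.119398 rad = 6.8410°
d = R·c = 6378.14 × 0.119398 = 761.5 km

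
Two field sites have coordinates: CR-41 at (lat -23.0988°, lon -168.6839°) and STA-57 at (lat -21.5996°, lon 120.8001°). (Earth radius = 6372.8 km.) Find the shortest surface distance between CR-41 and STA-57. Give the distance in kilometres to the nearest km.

7180 km

Δφ = 1.4992°,  Δλ = -70.5160°
a = sin²(Δφ/2) + cos φ₁ cos φ₂ sin²(Δλ/2) = 0.285161
c = 2·arcsin(√a) = 1.126660 rad = 64.5528°
d = R·c = 6372.8 × 1.126660 = 7180.0 km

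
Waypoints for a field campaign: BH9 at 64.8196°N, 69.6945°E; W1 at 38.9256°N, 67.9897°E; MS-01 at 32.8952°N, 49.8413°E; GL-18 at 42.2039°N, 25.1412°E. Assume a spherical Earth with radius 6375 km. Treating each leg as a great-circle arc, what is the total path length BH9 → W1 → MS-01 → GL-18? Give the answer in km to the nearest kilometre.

7048 km

BH9→W1: c = 0.452271 rad, d = 2883.23 km
W1→MS-01: c = 0.276671 rad, d = 1763.78 km
MS-01→GL-18: c = 0.376591 rad, d = 2400.77 km
Total = 2883.23 + 1763.78 + 2400.77 = 7047.77 km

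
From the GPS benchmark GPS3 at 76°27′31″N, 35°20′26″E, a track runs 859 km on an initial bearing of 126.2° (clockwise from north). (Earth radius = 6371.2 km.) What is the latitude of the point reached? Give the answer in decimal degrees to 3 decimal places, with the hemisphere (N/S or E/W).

GPS3: φ = +76.45861°, λ = +35.34056°
δ = d/R = 859/6371.2 = 0.134825 rad
φ₂ = arcsin(sin φ₁ cos δ + cos φ₁ sin δ cos θ)
   = arcsin(0.97220·0.99092 + 0.23415·0.13442·-0.59061) = 70.87214°
λ₂ = λ₁ + atan2(sin θ sin δ cos φ₁, cos δ − sin φ₁ sin φ₂) = 54.67157°

70.872°N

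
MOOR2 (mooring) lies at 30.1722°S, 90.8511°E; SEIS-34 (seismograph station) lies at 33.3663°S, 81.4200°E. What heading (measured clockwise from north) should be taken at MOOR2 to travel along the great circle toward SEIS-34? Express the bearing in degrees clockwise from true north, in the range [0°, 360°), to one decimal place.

Δλ = -9.4311°
y = sin Δλ · cos φ₂ = -0.136852
x = cos φ₁ sin φ₂ − sin φ₁ cos φ₂ cos Δλ = -0.061392
θ = atan2(y, x) = -114.1611° → 245.8389° (mod 360°)

245.8°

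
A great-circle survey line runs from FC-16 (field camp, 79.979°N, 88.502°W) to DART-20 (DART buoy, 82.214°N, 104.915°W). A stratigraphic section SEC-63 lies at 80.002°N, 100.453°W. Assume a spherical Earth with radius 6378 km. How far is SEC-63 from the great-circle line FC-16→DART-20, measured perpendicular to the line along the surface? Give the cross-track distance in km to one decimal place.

156.6 km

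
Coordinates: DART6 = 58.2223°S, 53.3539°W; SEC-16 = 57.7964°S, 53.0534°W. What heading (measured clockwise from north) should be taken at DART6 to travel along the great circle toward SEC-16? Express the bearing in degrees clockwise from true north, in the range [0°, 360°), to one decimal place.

20.6°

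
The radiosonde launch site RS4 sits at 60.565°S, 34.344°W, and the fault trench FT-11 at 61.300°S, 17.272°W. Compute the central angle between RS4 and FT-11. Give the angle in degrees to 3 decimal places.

Δφ = -0.7350°,  Δλ = 17.0720°
a = sin²(Δφ/2) + cos φ₁ cos φ₂ sin²(Δλ/2) = 0.005241
c = 2·arcsin(√a) = 0.144911 rad = 8.3028°

8.303°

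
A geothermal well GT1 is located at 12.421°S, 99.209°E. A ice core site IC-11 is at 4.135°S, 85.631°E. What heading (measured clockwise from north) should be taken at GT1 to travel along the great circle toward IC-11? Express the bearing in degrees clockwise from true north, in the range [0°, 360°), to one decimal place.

300.5°

Δλ = -13.5780°
y = sin Δλ · cos φ₂ = -0.234158
x = cos φ₁ sin φ₂ − sin φ₁ cos φ₂ cos Δλ = 0.138118
θ = atan2(y, x) = -59.4657° → 300.5343° (mod 360°)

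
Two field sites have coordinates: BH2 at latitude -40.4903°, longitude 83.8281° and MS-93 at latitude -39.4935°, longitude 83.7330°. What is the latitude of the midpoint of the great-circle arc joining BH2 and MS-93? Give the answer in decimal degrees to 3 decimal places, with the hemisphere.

39.992°S

Bx = cos φ₂ cos Δλ = 0.771696,  By = cos φ₂ sin Δλ = -0.001281
φₘ = atan2(sin φ₁ + sin φ₂, √((cos φ₁ + Bx)² + By²)) = -39.99191°
λₘ = λ₁ + atan2(By, cos φ₁ + Bx) = 83.78020°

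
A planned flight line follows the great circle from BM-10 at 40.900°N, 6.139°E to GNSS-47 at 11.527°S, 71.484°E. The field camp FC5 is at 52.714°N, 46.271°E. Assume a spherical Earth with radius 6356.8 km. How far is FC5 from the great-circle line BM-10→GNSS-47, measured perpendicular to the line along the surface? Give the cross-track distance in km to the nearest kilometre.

2867 km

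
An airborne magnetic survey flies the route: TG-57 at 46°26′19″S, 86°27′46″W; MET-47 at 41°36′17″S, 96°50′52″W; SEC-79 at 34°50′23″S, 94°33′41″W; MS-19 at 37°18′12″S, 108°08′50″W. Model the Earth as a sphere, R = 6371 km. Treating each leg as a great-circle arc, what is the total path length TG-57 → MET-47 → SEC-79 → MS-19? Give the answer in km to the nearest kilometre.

3016 km

TG-57: φ = -46.43861°, λ = -86.46278°
MET-47: φ = -41.60472°, λ = -96.84778°
SEC-79: φ = -34.83972°, λ = -94.56139°
MS-19: φ = -37.30333°, λ = -108.14722°
TG-57→MET-47: c = 0.155062 rad, d = 987.90 km
MET-47→SEC-79: c = 0.122149 rad, d = 778.21 km
SEC-79→MS-19: c = 0.196232 rad, d = 1250.20 km
Total = 987.90 + 778.21 + 1250.20 = 3016.30 km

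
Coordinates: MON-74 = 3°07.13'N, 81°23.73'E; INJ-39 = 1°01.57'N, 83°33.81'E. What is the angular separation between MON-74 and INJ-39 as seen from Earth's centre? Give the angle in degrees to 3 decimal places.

3.012°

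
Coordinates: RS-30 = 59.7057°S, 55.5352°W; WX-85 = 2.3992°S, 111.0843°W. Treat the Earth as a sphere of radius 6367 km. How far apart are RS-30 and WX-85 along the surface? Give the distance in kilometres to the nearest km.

Δφ = 57.3065°,  Δλ = -55.5491°
a = sin²(Δφ/2) + cos φ₁ cos φ₂ sin²(Δλ/2) = 0.339371
c = 2·arcsin(√a) = 1.243739 rad = 71.2610°
d = R·c = 6367 × 1.243739 = 7918.9 km

7919 km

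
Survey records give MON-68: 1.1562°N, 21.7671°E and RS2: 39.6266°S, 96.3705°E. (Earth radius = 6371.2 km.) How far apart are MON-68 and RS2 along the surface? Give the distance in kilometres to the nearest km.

8780 km

Δφ = -40.7828°,  Δλ = 74.6034°
a = sin²(Δφ/2) + cos φ₁ cos φ₂ sin²(Δλ/2) = 0.404210
c = 2·arcsin(√a) = 1.378024 rad = 78.9549°
d = R·c = 6371.2 × 1.378024 = 8779.7 km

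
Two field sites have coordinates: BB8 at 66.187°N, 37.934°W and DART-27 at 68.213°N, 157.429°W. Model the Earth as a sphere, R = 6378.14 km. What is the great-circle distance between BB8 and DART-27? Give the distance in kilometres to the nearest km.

Δφ = 2.0260°,  Δλ = -119.4950°
a = sin²(Δφ/2) + cos φ₁ cos φ₂ sin²(Δλ/2) = 0.112131
c = 2·arcsin(√a) = 0.682913 rad = 39.1280°
d = R·c = 6378.14 × 0.682913 = 4355.7 km

4356 km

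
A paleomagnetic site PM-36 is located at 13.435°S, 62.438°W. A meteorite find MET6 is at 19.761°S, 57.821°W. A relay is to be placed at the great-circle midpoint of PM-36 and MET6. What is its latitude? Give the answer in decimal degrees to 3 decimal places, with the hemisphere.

Bx = cos φ₂ cos Δλ = 0.938057,  By = cos φ₂ sin Δλ = 0.075754
φₘ = atan2(sin φ₁ + sin φ₂, √((cos φ₁ + Bx)² + By²)) = -16.61074°
λₘ = λ₁ + atan2(By, cos φ₁ + Bx) = -60.16755°

16.611°S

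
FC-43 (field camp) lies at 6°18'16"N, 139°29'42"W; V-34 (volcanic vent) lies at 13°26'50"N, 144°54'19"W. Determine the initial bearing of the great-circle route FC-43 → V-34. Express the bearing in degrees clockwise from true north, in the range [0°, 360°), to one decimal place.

323.7°

FC-43: φ = +6.30444°, λ = -139.49500°
V-34: φ = +13.44722°, λ = -144.90528°
Δλ = -5.4103°
y = sin Δλ · cos φ₂ = -0.091702
x = cos φ₁ sin φ₂ − sin φ₁ cos φ₂ cos Δλ = 0.124818
θ = atan2(y, x) = -36.3042° → 323.6958° (mod 360°)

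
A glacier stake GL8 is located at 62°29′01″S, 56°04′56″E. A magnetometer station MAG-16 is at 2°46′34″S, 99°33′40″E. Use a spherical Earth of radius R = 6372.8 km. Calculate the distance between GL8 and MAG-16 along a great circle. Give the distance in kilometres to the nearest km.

7541 km

GL8: φ = -62.48361°, λ = +56.08222°
MAG-16: φ = -2.77611°, λ = +99.56111°
Δφ = 59.7075°,  Δλ = 43.4789°
a = sin²(Δφ/2) + cos φ₁ cos φ₂ sin²(Δλ/2) = 0.311099
c = 2·arcsin(√a) = 1.183374 rad = 67.8023°
d = R·c = 6372.8 × 1.183374 = 7541.4 km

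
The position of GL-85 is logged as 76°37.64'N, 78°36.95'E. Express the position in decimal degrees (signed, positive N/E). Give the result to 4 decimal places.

lat: 76.6273° N → +76.6273°
lon: 78.6158° E → +78.6158°

+76.6273°, +78.6158°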